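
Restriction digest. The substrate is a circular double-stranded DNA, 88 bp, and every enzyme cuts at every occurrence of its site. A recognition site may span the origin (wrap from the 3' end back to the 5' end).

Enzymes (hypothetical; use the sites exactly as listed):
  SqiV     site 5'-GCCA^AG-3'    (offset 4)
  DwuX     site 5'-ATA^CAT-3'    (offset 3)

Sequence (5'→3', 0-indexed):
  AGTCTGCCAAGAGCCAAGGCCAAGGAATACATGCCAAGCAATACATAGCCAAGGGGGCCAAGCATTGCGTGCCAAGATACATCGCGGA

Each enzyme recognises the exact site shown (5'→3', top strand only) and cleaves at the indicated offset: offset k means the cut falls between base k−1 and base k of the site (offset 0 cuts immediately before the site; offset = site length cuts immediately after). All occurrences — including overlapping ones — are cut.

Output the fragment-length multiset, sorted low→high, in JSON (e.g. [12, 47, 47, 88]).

[5,6,7,7,7,7,8,9,14,18]

Site scan:
  SqiV (GCCAAG, off=4): starts [5, 12, 18, 32, 47, 56, 70] → cuts [9, 16, 22, 36, 51, 60, 74]
  DwuX (ATACAT, off=3): starts [26, 40, 76] → cuts [29, 43, 79]

All cut coordinates (distinct, sorted): [9, 16, 22, 29, 36, 43, 51, 60, 74, 79]

Fragment lengths:
  9→16: 7 bp
  16→22: 6 bp
  22→29: 7 bp
  29→36: 7 bp
  36→43: 7 bp
  43→51: 8 bp
  51→60: 9 bp
  60→74: 14 bp
  74→79: 5 bp
  79→9 (wrap): 88-79+9 = 18 bp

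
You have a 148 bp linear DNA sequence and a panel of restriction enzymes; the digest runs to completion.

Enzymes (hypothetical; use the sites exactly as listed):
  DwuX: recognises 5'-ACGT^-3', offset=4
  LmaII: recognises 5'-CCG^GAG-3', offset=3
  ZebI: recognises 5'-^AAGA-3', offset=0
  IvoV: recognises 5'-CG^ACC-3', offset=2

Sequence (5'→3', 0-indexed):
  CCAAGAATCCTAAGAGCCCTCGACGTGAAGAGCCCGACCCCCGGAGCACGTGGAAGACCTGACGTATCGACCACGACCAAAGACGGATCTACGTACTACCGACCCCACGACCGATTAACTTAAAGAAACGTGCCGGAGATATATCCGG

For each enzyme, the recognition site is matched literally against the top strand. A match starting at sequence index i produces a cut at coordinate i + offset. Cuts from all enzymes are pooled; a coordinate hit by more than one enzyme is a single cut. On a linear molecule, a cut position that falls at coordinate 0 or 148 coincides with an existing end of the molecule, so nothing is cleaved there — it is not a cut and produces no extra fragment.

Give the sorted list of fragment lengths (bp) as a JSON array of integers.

[1,2,2,4,4,4,6,7,7,8,8,9,9,9,12,13,13,15,15]

Per-enzyme occurrences:
  DwuX (ACGT, off=4): starts [22, 47, 61, 90, 127] → cuts [26, 51, 65, 94, 131]
  LmaII (CCGGAG, off=3): starts [40, 132] → cuts [43, 135]
  ZebI (AAGA, off=0): starts [2, 11, 27, 53, 79, 122] → cuts [2, 11, 27, 53, 79, 122]
  IvoV (CGACC, off=2): starts [34, 67, 73, 99, 107] → cuts [36, 69, 75, 101, 109]

Pooled cuts: [2, 11, 26, 27, 36, 43, 51, 53, 65, 69, 75, 79, 94, 101, 109, 122, 131, 135]

Fragments:
  [0,2): 2 bp
  [2,11): 9 bp
  [11,26): 15 bp
  [26,27): 1 bp
  [27,36): 9 bp
  [36,43): 7 bp
  [43,51): 8 bp
  [51,53): 2 bp
  [53,65): 12 bp
  [65,69): 4 bp
  [69,75): 6 bp
  [75,79): 4 bp
  [79,94): 15 bp
  [94,101): 7 bp
  [101,109): 8 bp
  [109,122): 13 bp
  [122,131): 9 bp
  [131,135): 4 bp
  [135,148): 13 bp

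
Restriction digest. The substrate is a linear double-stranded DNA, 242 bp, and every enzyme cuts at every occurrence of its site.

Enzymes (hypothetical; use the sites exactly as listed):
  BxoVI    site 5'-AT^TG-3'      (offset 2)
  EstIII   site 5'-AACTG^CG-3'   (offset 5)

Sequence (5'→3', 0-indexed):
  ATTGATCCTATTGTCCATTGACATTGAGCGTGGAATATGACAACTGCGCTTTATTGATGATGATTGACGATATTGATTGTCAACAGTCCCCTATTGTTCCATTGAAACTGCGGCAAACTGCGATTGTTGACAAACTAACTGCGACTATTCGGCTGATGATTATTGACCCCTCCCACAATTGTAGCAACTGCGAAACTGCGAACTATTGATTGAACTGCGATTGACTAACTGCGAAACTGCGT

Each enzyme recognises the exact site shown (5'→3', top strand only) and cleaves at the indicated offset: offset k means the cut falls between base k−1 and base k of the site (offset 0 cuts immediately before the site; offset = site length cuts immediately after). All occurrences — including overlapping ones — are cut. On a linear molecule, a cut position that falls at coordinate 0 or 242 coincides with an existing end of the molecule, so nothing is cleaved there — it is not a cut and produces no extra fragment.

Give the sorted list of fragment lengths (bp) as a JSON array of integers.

Scan for sites:
  BxoVI ATTG/2: at [0, 9, 16, 22, 52, 62, 71, 75, 92, 100, 122, 161, 177, 204, 208, 219] ⇒ [2, 11, 18, 24, 54, 64, 73, 77, 94, 102, 124, 163, 179, 206, 210, 221]
  EstIII AACTGCG/5: at [41, 105, 115, 136, 185, 193, 212, 226, 234] ⇒ [46, 110, 120, 141, 190, 198, 217, 231, 239]

Pooled cuts: [2, 11, 18, 24, 46, 54, 64, 73, 77, 94, 102, 110, 120, 124, 141, 163, 179, 190, 198, 206, 210, 217, 221, 231, 239]

Fragments:
  [0,2): 2 bp
  [2,11): 9 bp
  [11,18): 7 bp
  [18,24): 6 bp
  [24,46): 22 bp
  [46,54): 8 bp
  [54,64): 10 bp
  [64,73): 9 bp
  [73,77): 4 bp
  [77,94): 17 bp
  [94,102): 8 bp
  [102,110): 8 bp
  [110,120): 10 bp
  [120,124): 4 bp
  [124,141): 17 bp
  [141,163): 22 bp
  [163,179): 16 bp
  [179,190): 11 bp
  [190,198): 8 bp
  [198,206): 8 bp
  [206,210): 4 bp
  [210,217): 7 bp
  [217,221): 4 bp
  [221,231): 10 bp
  [231,239): 8 bp
  [239,242): 3 bp

[2,3,4,4,4,4,6,7,7,8,8,8,8,8,8,9,9,10,10,10,11,16,17,17,22,22]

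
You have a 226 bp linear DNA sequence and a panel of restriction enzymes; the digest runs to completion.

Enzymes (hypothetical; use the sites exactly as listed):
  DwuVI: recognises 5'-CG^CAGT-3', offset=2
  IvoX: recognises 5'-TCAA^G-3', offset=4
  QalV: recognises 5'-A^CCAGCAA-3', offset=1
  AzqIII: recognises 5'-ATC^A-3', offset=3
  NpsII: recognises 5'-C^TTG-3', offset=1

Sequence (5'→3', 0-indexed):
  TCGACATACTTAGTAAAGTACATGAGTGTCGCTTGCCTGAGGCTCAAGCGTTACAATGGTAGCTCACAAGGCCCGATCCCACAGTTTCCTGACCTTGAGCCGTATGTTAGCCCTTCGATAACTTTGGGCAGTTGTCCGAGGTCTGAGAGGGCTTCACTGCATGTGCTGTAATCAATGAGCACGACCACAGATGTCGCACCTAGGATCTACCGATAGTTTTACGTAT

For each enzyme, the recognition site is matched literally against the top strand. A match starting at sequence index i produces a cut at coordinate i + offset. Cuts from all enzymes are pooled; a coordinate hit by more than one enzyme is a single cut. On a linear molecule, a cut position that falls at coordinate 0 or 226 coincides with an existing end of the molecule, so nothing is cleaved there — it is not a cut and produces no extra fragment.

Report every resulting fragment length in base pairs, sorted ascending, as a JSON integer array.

Scan for sites:
  DwuVI (CGCAGT, off=2): no sites
  IvoX (TCAAG, off=4): starts [43] → cuts [47]
  QalV (ACCAGCAA, off=1): no sites
  AzqIII (ATCA, off=3): starts [170] → cuts [173]
  NpsII (CTTG, off=1): starts [31, 93] → cuts [32, 94]

All cut coordinates (distinct, sorted): [32, 47, 94, 173]

Fragments:
  [0,32): 32 bp
  [32,47): 15 bp
  [47,94): 47 bp
  [94,173): 79 bp
  [173,226): 53 bp

[15,32,47,53,79]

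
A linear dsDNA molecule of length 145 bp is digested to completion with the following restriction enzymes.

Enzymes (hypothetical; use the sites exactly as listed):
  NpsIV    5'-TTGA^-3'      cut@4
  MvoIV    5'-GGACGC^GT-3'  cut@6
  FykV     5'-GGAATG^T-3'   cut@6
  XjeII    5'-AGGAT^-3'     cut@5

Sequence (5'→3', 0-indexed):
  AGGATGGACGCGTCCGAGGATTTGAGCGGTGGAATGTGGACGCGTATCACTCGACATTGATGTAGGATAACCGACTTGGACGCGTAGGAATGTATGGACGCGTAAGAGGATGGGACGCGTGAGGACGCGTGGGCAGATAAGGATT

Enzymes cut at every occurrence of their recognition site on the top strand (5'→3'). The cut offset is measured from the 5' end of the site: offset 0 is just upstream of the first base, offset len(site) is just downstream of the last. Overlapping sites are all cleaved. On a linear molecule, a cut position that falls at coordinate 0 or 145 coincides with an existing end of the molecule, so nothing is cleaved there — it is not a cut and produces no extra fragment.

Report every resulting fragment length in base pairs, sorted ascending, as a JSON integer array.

[1,4,5,6,7,7,8,9,9,10,10,10,11,15,16,17]

Site scan:
  NpsIV TTGA/4: at [21, 56] ⇒ [25, 60]
  MvoIV GGACGCGT/6: at [5, 37, 77, 95, 112, 122] ⇒ [11, 43, 83, 101, 118, 128]
  FykV GGAATGT/6: at [30, 86] ⇒ [36, 92]
  XjeII AGGAT/5: at [0, 16, 63, 106, 139] ⇒ [5, 21, 68, 111, 144]

All cut coordinates (distinct, sorted): [5, 11, 21, 25, 36, 43, 60, 68, 83, 92, 101, 111, 118, 128, 144]

Fragments:
  [0,5): 5 bp
  [5,11): 6 bp
  [11,21): 10 bp
  [21,25): 4 bp
  [25,36): 11 bp
  [36,43): 7 bp
  [43,60): 17 bp
  [60,68): 8 bp
  [68,83): 15 bp
  [83,92): 9 bp
  [92,101): 9 bp
  [101,111): 10 bp
  [111,118): 7 bp
  [118,128): 10 bp
  [128,144): 16 bp
  [144,145): 1 bp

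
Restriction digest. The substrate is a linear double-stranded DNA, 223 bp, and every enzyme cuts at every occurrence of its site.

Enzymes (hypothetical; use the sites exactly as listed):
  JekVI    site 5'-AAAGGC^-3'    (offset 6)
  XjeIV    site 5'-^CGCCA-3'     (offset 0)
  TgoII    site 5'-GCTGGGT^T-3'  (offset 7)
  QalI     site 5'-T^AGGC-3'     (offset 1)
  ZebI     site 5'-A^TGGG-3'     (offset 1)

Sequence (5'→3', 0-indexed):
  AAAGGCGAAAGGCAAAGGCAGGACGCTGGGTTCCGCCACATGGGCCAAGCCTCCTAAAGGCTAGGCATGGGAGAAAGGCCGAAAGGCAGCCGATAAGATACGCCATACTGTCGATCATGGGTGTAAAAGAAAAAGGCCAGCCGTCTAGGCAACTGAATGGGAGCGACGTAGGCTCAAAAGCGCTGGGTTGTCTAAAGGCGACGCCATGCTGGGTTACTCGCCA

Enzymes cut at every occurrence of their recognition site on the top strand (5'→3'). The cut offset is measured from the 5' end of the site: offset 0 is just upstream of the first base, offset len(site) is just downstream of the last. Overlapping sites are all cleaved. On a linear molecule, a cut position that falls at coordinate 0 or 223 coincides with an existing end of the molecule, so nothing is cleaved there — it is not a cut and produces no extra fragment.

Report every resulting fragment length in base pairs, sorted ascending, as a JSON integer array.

[1,2,2,4,5,5,6,6,7,7,8,9,11,11,12,12,12,13,13,17,19,20,21]

Scan for sites:
  JekVI AAAGGC/6: at [0, 7, 13, 55, 73, 81, 131, 193] ⇒ [6, 13, 19, 61, 79, 87, 137, 199]
  XjeIV CGCCA/0: at [33, 100, 201, 218] ⇒ [33, 100, 201, 218]
  TgoII GCTGGGTT/7: at [24, 181, 207] ⇒ [31, 188, 214]
  QalI TAGGC/1: at [61, 145, 168] ⇒ [62, 146, 169]
  ZebI ATGGG/1: at [39, 66, 116, 156] ⇒ [40, 67, 117, 157]

All cut coordinates (distinct, sorted): [6, 13, 19, 31, 33, 40, 61, 62, 67, 79, 87, 100, 117, 137, 146, 157, 169, 188, 199, 201, 214, 218]

Fragment lengths:
  [0,6): 6 bp
  [6,13): 7 bp
  [13,19): 6 bp
  [19,31): 12 bp
  [31,33): 2 bp
  [33,40): 7 bp
  [40,61): 21 bp
  [61,62): 1 bp
  [62,67): 5 bp
  [67,79): 12 bp
  [79,87): 8 bp
  [87,100): 13 bp
  [100,117): 17 bp
  [117,137): 20 bp
  [137,146): 9 bp
  [146,157): 11 bp
  [157,169): 12 bp
  [169,188): 19 bp
  [188,199): 11 bp
  [199,201): 2 bp
  [201,214): 13 bp
  [214,218): 4 bp
  [218,223): 5 bp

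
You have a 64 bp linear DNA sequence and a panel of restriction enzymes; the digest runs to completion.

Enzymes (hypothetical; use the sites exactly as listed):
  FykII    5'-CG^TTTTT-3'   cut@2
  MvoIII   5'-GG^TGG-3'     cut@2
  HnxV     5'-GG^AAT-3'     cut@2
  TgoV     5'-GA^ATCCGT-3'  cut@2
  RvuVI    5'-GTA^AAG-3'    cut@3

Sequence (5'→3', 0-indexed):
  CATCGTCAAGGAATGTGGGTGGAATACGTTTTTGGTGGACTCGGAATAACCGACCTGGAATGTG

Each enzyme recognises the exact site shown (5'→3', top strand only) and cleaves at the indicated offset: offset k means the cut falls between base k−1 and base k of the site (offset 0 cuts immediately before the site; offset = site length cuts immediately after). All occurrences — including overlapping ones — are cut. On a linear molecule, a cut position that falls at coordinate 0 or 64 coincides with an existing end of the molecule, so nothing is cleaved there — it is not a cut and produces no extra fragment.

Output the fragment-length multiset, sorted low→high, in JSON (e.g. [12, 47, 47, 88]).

[3,6,6,7,8,9,11,14]

Scan for sites:
  FykII (CGTTTTT, off=2): starts [26] → cuts [28]
  MvoIII (GGTGG, off=2): starts [17, 33] → cuts [19, 35]
  HnxV (GGAAT, off=2): starts [9, 20, 42, 56] → cuts [11, 22, 44, 58]
  TgoV (GAATCCGT, off=2): no sites
  RvuVI (GTAAAG, off=3): no sites

Pooled cuts: [11, 19, 22, 28, 35, 44, 58]

Fragments:
  [0,11): 11 bp
  [11,19): 8 bp
  [19,22): 3 bp
  [22,28): 6 bp
  [28,35): 7 bp
  [35,44): 9 bp
  [44,58): 14 bp
  [58,64): 6 bp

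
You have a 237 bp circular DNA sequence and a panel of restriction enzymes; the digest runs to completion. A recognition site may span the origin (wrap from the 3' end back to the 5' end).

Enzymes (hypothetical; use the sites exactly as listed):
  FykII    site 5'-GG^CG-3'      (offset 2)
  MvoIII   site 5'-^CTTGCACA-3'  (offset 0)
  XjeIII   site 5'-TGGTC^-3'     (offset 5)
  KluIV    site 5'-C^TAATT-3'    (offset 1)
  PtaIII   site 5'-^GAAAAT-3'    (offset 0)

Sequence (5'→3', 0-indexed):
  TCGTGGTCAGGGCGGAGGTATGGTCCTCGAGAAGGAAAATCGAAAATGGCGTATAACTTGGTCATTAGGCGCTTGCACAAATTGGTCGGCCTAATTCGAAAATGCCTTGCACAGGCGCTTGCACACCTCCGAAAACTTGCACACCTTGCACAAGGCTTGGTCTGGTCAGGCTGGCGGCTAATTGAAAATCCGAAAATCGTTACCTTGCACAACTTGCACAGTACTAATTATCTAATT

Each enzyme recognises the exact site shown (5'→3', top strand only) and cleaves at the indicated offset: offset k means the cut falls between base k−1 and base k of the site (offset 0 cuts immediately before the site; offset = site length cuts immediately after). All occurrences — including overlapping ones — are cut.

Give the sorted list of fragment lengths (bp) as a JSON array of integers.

[2,2,4,4,4,5,5,6,6,7,7,8,8,8,8,9,9,9,10,12,12,13,13,14,16,18,18]

Scan for sites:
  FykII (GGCG, off=2): starts [10, 47, 67, 113, 172] → cuts [12, 49, 69, 115, 174]
  MvoIII (CTTGCACA, off=0): starts [71, 105, 117, 135, 144, 203, 212] → cuts [71, 105, 117, 135, 144, 203, 212]
  XjeIII (TGGTC, off=5): starts [3, 20, 58, 82, 157, 162] → cuts [8, 25, 63, 87, 162, 167]
  KluIV (CTAATT, off=1): starts [90, 177, 223, 231] → cuts [91, 178, 224, 232]
  PtaIII (GAAAAT, off=0): starts [34, 41, 97, 183, 191] → cuts [34, 41, 97, 183, 191]

Pooled cuts: [8, 12, 25, 34, 41, 49, 63, 69, 71, 87, 91, 97, 105, 115, 117, 135, 144, 162, 167, 174, 178, 183, 191, 203, 212, 224, 232]

Fragments:
  8→12: 4 bp
  12→25: 13 bp
  25→34: 9 bp
  34→41: 7 bp
  41→49: 8 bp
  49→63: 14 bp
  63→69: 6 bp
  69→71: 2 bp
  71→87: 16 bp
  87→91: 4 bp
  91→97: 6 bp
  97→105: 8 bp
  105→115: 10 bp
  115→117: 2 bp
  117→135: 18 bp
  135→144: 9 bp
  144→162: 18 bp
  162→167: 5 bp
  167→174: 7 bp
  174→178: 4 bp
  178→183: 5 bp
  183→191: 8 bp
  191→203: 12 bp
  203→212: 9 bp
  212→224: 12 bp
  224→232: 8 bp
  232→8 (wrap): 237-232+8 = 13 bp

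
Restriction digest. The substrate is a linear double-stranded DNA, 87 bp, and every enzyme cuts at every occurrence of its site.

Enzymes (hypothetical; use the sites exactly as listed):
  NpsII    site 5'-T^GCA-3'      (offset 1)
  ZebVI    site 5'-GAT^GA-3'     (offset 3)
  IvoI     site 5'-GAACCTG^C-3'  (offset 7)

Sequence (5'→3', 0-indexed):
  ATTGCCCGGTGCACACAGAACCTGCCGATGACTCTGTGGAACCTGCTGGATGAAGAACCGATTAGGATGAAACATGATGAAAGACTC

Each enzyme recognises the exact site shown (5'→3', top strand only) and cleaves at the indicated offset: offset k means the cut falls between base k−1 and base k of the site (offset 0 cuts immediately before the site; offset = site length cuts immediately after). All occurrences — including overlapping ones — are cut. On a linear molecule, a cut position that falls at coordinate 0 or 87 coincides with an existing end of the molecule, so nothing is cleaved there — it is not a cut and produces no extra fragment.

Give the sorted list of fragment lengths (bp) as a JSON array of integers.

[5,6,9,10,10,14,16,17]

Site scan:
  NpsII (TGCA, off=1): starts [9] → cuts [10]
  ZebVI (GATGA, off=3): starts [26, 48, 65, 75] → cuts [29, 51, 68, 78]
  IvoI (GAACCTGC, off=7): starts [17, 38] → cuts [24, 45]

All cut coordinates (distinct, sorted): [10, 24, 29, 45, 51, 68, 78]

Fragments:
  [0,10): 10 bp
  [10,24): 14 bp
  [24,29): 5 bp
  [29,45): 16 bp
  [45,51): 6 bp
  [51,68): 17 bp
  [68,78): 10 bp
  [78,87): 9 bp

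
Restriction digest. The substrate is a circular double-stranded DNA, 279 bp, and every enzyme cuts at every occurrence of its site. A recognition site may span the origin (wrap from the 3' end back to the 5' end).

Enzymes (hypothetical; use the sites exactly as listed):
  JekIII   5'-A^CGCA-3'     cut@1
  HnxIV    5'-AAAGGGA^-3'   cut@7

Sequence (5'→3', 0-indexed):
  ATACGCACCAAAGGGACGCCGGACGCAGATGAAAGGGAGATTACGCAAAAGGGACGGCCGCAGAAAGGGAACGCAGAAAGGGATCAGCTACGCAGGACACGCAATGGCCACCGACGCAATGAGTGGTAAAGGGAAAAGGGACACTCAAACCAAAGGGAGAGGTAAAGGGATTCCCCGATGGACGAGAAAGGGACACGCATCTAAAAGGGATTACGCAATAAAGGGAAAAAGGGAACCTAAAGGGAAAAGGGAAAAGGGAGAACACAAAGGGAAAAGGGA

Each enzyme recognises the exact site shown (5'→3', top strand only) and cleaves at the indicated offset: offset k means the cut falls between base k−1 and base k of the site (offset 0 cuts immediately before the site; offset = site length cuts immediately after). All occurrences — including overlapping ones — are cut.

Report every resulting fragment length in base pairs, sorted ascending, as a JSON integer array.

Scan for sites:
  JekIII ACGCA/1: at [2, 22, 42, 70, 89, 98, 113, 194, 212] ⇒ [3, 23, 43, 71, 90, 99, 114, 195, 213]
  HnxIV AAAGGGA/7: at [9, 31, 47, 63, 76, 127, 134, 151, 163, 186, 203, 219, 227, 238, 245, 252, 265, 272] ⇒ [0, 16, 38, 54, 70, 83, 134, 141, 158, 170, 193, 210, 226, 234, 245, 252, 259, 272]

Pooled cuts: [0, 3, 16, 23, 38, 43, 54, 70, 71, 83, 90, 99, 114, 134, 141, 158, 170, 193, 195, 210, 213, 226, 234, 245, 252, 259, 272]

Fragment lengths:
  0→3: 3 bp
  3→16: 13 bp
  16→23: 7 bp
  23→38: 15 bp
  38→43: 5 bp
  43→54: 11 bp
  54→70: 16 bp
  70→71: 1 bp
  71→83: 12 bp
  83→90: 7 bp
  90→99: 9 bp
  99→114: 15 bp
  114→134: 20 bp
  134→141: 7 bp
  141→158: 17 bp
  158→170: 12 bp
  170→193: 23 bp
  193→195: 2 bp
  195→210: 15 bp
  210→213: 3 bp
  213→226: 13 bp
  226→234: 8 bp
  234→245: 11 bp
  245→252: 7 bp
  252→259: 7 bp
  259→272: 13 bp
  272→0 (wrap): 279-272+0 = 7 bp

[1,2,3,3,5,7,7,7,7,7,7,8,9,11,11,12,12,13,13,13,15,15,15,16,17,20,23]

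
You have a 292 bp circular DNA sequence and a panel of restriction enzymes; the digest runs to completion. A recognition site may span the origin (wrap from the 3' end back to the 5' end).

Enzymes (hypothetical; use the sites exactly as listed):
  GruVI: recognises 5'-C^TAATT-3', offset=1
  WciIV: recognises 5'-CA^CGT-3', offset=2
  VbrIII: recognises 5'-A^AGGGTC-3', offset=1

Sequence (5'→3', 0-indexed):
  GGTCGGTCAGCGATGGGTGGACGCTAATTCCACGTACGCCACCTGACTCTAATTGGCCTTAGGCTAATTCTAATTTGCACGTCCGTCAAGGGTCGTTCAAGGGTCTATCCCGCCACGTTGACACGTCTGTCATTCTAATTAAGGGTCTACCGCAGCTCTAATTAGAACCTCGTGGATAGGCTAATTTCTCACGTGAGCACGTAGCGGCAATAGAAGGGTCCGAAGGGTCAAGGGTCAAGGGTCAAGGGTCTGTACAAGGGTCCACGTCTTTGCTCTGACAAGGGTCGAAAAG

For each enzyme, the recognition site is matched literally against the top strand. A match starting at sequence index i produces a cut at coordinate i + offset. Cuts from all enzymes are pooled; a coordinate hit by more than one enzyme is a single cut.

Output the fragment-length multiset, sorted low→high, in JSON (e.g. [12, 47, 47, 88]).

Site scan:
  GruVI (CTAATT, off=1): starts [23, 48, 63, 69, 134, 157, 180] → cuts [24, 49, 64, 70, 135, 158, 181]
  WciIV (CACGT, off=2): starts [30, 77, 113, 121, 189, 197, 262] → cuts [32, 79, 115, 123, 191, 199, 264]
  VbrIII (AAGGGTC, off=1): starts [87, 98, 140, 213, 222, 229, 236, 243, 255, 279, 289] → cuts [88, 99, 141, 214, 223, 230, 237, 244, 256, 280, 290]

Pooled cuts: [24, 32, 49, 64, 70, 79, 88, 99, 115, 123, 135, 141, 158, 181, 191, 199, 214, 223, 230, 237, 244, 256, 264, 280, 290]

Fragment lengths:
  24→32: 8 bp
  32→49: 17 bp
  49→64: 15 bp
  64→70: 6 bp
  70→79: 9 bp
  79→88: 9 bp
  88→99: 11 bp
  99→115: 16 bp
  115→123: 8 bp
  123→135: 12 bp
  135→141: 6 bp
  141→158: 17 bp
  158→181: 23 bp
  181→191: 10 bp
  191→199: 8 bp
  199→214: 15 bp
  214→223: 9 bp
  223→230: 7 bp
  230→237: 7 bp
  237→244: 7 bp
  244→256: 12 bp
  256→264: 8 bp
  264→280: 16 bp
  280→290: 10 bp
  290→24 (wrap): 292-290+24 = 26 bp

[6,6,7,7,7,8,8,8,8,9,9,9,10,10,11,12,12,15,15,16,16,17,17,23,26]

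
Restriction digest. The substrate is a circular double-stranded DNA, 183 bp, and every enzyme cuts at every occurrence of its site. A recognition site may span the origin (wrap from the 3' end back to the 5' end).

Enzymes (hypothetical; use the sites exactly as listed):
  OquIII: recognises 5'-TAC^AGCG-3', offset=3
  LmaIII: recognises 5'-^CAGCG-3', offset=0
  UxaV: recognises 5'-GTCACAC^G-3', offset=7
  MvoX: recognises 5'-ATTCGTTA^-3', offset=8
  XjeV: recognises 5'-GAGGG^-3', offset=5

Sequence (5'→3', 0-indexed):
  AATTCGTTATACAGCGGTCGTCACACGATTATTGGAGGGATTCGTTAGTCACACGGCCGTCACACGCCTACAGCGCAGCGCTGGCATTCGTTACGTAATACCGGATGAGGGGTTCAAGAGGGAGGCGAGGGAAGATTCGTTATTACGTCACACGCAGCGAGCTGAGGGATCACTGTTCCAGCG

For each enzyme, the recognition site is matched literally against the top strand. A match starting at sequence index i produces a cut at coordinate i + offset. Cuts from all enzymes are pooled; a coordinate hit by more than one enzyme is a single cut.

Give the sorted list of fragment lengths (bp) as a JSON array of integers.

Site scan:
  OquIII (TACAGCG, off=3): starts [9, 68] → cuts [12, 71]
  LmaIII (CAGCG, off=0): starts [11, 70, 75, 154, 178] → cuts [11, 70, 75, 154, 178]
  UxaV (GTCACACG, off=7): starts [19, 47, 58, 146] → cuts [26, 54, 65, 153]
  MvoX (ATTCGTTA, off=8): starts [1, 39, 85, 134] → cuts [9, 47, 93, 142]
  XjeV (GAGGG, off=5): starts [34, 106, 117, 126, 163] → cuts [39, 111, 122, 131, 168]

Pooled cuts: [9, 11, 12, 26, 39, 47, 54, 65, 70, 71, 75, 93, 111, 122, 131, 142, 153, 154, 168, 178]

Fragment lengths:
  9→11: 2 bp
  11→12: 1 bp
  12→26: 14 bp
  26→39: 13 bp
  39→47: 8 bp
  47→54: 7 bp
  54→65: 11 bp
  65→70: 5 bp
  70→71: 1 bp
  71→75: 4 bp
  75→93: 18 bp
  93→111: 18 bp
  111→122: 11 bp
  122→131: 9 bp
  131→142: 11 bp
  142→153: 11 bp
  153→154: 1 bp
  154→168: 14 bp
  168→178: 10 bp
  178→9 (wrap): 183-178+9 = 14 bp

[1,1,1,2,4,5,7,8,9,10,11,11,11,11,13,14,14,14,18,18]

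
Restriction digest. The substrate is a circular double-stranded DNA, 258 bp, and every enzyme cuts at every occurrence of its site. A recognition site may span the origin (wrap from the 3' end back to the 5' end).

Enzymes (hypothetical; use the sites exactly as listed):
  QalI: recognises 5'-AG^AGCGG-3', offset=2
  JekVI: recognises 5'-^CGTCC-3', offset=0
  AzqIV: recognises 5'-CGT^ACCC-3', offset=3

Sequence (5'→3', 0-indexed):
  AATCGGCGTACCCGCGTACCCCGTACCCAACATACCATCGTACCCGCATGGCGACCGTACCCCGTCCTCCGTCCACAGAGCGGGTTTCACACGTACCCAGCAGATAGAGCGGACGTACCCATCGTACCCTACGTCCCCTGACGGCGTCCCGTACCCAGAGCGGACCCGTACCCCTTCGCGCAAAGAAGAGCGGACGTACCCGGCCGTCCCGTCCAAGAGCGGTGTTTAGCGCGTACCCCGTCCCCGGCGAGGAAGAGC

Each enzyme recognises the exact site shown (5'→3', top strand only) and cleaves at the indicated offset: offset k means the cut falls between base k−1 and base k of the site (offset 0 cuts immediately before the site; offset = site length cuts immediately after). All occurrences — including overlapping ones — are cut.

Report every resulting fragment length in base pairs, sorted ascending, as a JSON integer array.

Per-enzyme occurrences:
  QalI (AGAGCGG, off=2): starts [76, 105, 156, 186, 215] → cuts [78, 107, 158, 188, 217]
  JekVI (CGTCC, off=0): starts [62, 69, 131, 144, 204, 209, 238] → cuts [62, 69, 131, 144, 204, 209, 238]
  AzqIV (CGTACCC, off=3): starts [6, 14, 21, 38, 55, 91, 113, 122, 149, 166, 194, 231] → cuts [9, 17, 24, 41, 58, 94, 116, 125, 152, 169, 197, 234]

Pooled cuts: [9, 17, 24, 41, 58, 62, 69, 78, 94, 107, 116, 125, 131, 144, 152, 158, 169, 188, 197, 204, 209, 217, 234, 238]

Fragments:
  9→17: 8 bp
  17→24: 7 bp
  24→41: 17 bp
  41→58: 17 bp
  58→62: 4 bp
  62→69: 7 bp
  69→78: 9 bp
  78→94: 16 bp
  94→107: 13 bp
  107→116: 9 bp
  116→125: 9 bp
  125→131: 6 bp
  131→144: 13 bp
  144→152: 8 bp
  152→158: 6 bp
  158→169: 11 bp
  169→188: 19 bp
  188→197: 9 bp
  197→204: 7 bp
  204→209: 5 bp
  209→217: 8 bp
  217→234: 17 bp
  234→238: 4 bp
  238→9 (wrap): 258-238+9 = 29 bp

[4,4,5,6,6,7,7,7,8,8,8,9,9,9,9,11,13,13,16,17,17,17,19,29]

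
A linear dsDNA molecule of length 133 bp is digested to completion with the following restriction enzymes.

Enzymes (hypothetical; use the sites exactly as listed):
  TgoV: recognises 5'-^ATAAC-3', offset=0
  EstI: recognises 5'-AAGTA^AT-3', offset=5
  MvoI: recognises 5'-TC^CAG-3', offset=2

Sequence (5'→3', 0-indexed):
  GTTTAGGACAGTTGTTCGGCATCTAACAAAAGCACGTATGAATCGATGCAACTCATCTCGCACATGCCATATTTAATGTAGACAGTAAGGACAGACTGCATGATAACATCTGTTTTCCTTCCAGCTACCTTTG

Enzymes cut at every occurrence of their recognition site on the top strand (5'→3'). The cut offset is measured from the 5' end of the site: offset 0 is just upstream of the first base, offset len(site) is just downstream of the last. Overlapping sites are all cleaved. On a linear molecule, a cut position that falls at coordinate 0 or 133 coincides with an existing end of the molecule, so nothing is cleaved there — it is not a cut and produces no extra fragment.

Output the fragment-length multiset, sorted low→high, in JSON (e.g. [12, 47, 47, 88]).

Scan for sites:
  TgoV (ATAAC, off=0): starts [102] → cuts [102]
  EstI (AAGTAAT, off=5): no sites
  MvoI (TCCAG, off=2): starts [119] → cuts [121]

All cut coordinates (distinct, sorted): [102, 121]

Fragment lengths:
  [0,102): 102 bp
  [102,121): 19 bp
  [121,133): 12 bp

[12,19,102]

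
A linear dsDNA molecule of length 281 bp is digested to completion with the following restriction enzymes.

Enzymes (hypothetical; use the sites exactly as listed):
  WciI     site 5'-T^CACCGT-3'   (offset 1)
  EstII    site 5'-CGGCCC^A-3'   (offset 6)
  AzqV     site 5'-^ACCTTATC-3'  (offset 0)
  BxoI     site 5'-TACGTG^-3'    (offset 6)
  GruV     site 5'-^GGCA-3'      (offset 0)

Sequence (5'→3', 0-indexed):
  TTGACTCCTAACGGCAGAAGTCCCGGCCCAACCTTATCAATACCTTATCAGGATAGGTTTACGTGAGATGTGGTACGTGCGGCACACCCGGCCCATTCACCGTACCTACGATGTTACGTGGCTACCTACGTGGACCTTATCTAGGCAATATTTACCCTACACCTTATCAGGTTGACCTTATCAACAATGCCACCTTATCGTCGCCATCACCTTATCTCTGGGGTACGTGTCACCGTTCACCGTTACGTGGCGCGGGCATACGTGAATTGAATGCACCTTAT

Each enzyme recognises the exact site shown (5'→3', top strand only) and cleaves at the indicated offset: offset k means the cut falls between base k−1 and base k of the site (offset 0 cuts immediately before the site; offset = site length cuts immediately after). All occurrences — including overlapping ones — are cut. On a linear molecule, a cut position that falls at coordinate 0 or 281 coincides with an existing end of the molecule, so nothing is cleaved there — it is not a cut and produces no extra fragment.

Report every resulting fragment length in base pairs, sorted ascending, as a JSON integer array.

[1,1,1,1,3,5,7,10,10,11,12,12,12,14,14,14,17,17,17,17,17,21,23,24]

Per-enzyme occurrences:
  WciI (TCACCGT, off=1): starts [96, 229, 236] → cuts [97, 230, 237]
  EstII (CGGCCCA, off=6): starts [23, 88] → cuts [29, 94]
  AzqV (ACCTTATC, off=0): starts [30, 41, 133, 160, 174, 191, 208] → cuts [30, 41, 133, 160, 174, 191, 208]
  BxoI (TACGTG, off=6): starts [59, 73, 114, 126, 223, 243, 258] → cuts [65, 79, 120, 132, 229, 249, 264]
  GruV (GGCA, off=0): starts [12, 80, 143, 254] → cuts [12, 80, 143, 254]

Pooled cuts: [12, 29, 30, 41, 65, 79, 80, 94, 97, 120, 132, 133, 143, 160, 174, 191, 208, 229, 230, 237, 249, 254, 264]

Fragment lengths:
  [0,12): 12 bp
  [12,29): 17 bp
  [29,30): 1 bp
  [30,41): 11 bp
  [41,65): 24 bp
  [65,79): 14 bp
  [79,80): 1 bp
  [80,94): 14 bp
  [94,97): 3 bp
  [97,120): 23 bp
  [120,132): 12 bp
  [132,133): 1 bp
  [133,143): 10 bp
  [143,160): 17 bp
  [160,174): 14 bp
  [174,191): 17 bp
  [191,208): 17 bp
  [208,229): 21 bp
  [229,230): 1 bp
  [230,237): 7 bp
  [237,249): 12 bp
  [249,254): 5 bp
  [254,264): 10 bp
  [264,281): 17 bp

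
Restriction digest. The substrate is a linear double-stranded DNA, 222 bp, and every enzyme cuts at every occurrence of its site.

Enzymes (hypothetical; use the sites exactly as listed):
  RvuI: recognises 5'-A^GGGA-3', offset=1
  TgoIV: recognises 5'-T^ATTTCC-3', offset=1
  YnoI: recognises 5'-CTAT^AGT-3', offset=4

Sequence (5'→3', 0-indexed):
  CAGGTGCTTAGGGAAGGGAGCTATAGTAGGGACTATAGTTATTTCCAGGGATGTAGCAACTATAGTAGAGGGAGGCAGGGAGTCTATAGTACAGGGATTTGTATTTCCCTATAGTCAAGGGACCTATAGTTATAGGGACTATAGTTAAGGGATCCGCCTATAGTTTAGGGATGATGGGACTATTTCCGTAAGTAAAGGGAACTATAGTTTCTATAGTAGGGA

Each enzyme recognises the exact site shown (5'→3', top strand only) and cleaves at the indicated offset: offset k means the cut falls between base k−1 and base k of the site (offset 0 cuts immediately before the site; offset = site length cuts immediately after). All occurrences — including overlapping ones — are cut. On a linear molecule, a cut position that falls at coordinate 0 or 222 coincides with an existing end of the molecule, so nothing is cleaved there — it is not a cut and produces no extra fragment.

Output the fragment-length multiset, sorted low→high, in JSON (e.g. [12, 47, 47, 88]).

[4,4,4,4,5,6,6,6,6,6,7,7,8,8,8,9,9,9,9,9,10,10,10,13,14,15,16]

Scan for sites:
  RvuI (AGGGA, off=1): starts [9, 14, 27, 46, 68, 76, 92, 117, 133, 147, 166, 195, 217] → cuts [10, 15, 28, 47, 69, 77, 93, 118, 134, 148, 167, 196, 218]
  TgoIV (TATTTCC, off=1): starts [39, 101, 180] → cuts [40, 102, 181]
  YnoI (CTATAGT, off=4): starts [20, 32, 59, 83, 108, 123, 138, 157, 201, 210] → cuts [24, 36, 63, 87, 112, 127, 142, 161, 205, 214]

All cut coordinates (distinct, sorted): [10, 15, 24, 28, 36, 40, 47, 63, 69, 77, 87, 93, 102, 112, 118, 127, 134, 142, 148, 161, 167, 181, 196, 205, 214, 218]

Fragments:
  [0,10): 10 bp
  [10,15): 5 bp
  [15,24): 9 bp
  [24,28): 4 bp
  [28,36): 8 bp
  [36,40): 4 bp
  [40,47): 7 bp
  [47,63): 16 bp
  [63,69): 6 bp
  [69,77): 8 bp
  [77,87): 10 bp
  [87,93): 6 bp
  [93,102): 9 bp
  [102,112): 10 bp
  [112,118): 6 bp
  [118,127): 9 bp
  [127,134): 7 bp
  [134,142): 8 bp
  [142,148): 6 bp
  [148,161): 13 bp
  [161,167): 6 bp
  [167,181): 14 bp
  [181,196): 15 bp
  [196,205): 9 bp
  [205,214): 9 bp
  [214,218): 4 bp
  [218,222): 4 bp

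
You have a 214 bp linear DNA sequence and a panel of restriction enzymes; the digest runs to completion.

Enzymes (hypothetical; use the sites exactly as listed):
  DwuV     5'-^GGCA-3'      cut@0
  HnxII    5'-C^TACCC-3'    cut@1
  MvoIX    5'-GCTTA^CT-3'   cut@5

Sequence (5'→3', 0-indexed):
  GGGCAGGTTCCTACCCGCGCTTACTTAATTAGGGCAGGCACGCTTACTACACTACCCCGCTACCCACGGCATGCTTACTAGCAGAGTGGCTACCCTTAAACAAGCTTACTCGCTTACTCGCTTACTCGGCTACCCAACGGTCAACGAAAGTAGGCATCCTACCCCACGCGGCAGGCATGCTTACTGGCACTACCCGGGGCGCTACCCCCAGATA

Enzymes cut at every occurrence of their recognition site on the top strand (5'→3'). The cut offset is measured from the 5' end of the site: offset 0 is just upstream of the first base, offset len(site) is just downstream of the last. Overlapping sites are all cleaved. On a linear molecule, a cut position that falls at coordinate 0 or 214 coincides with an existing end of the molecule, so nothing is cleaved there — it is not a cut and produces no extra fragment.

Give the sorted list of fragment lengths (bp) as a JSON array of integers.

Site scan:
  DwuV GGCA/0: at [1, 32, 36, 67, 152, 169, 173, 185] ⇒ [1, 32, 36, 67, 152, 169, 173, 185]
  HnxII CTACCC/1: at [10, 51, 59, 89, 129, 158, 189, 201] ⇒ [11, 52, 60, 90, 130, 159, 190, 202]
  MvoIX GCTTACT/5: at [18, 41, 72, 103, 111, 119, 178] ⇒ [23, 46, 77, 108, 116, 124, 183]

Pooled cuts: [1, 11, 23, 32, 36, 46, 52, 60, 67, 77, 90, 108, 116, 124, 130, 152, 159, 169, 173, 183, 185, 190, 202]

Fragments:
  [0,1): 1 bp
  [1,11): 10 bp
  [11,23): 12 bp
  [23,32): 9 bp
  [32,36): 4 bp
  [36,46): 10 bp
  [46,52): 6 bp
  [52,60): 8 bp
  [60,67): 7 bp
  [67,77): 10 bp
  [77,90): 13 bp
  [90,108): 18 bp
  [108,116): 8 bp
  [116,124): 8 bp
  [124,130): 6 bp
  [130,152): 22 bp
  [152,159): 7 bp
  [159,169): 10 bp
  [169,173): 4 bp
  [173,183): 10 bp
  [183,185): 2 bp
  [185,190): 5 bp
  [190,202): 12 bp
  [202,214): 12 bp

[1,2,4,4,5,6,6,7,7,8,8,8,9,10,10,10,10,10,12,12,12,13,18,22]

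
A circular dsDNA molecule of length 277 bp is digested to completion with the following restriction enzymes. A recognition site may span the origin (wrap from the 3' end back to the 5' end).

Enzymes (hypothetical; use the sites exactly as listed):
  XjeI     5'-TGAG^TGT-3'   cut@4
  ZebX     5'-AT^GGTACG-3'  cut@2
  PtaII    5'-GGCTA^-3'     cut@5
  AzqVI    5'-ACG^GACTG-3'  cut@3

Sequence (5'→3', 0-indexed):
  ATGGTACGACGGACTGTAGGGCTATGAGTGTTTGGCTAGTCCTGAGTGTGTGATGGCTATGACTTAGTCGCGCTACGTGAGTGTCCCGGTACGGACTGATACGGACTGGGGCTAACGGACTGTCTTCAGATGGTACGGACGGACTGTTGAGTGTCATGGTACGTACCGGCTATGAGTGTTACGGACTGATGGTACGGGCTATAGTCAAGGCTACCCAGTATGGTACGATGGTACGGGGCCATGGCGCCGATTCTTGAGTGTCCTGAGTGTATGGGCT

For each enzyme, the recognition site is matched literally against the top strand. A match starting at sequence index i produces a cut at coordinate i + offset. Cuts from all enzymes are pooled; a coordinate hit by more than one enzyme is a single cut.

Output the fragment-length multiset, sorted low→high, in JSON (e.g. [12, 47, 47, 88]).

Site scan:
  XjeI (TGAGTGT, off=4): starts [24, 42, 77, 147, 172, 254, 263] → cuts [28, 46, 81, 151, 176, 258, 267]
  ZebX (ATGGTACG, off=2): starts [0, 129, 155, 188, 219, 227] → cuts [2, 131, 157, 190, 221, 229]
  PtaII (GGCTA, off=5): starts [19, 33, 54, 109, 167, 196, 208, 273] → cuts [1, 24, 38, 59, 114, 172, 201, 213]
  AzqVI (ACGGACTG, off=3): starts [8, 90, 100, 114, 138, 180] → cuts [11, 93, 103, 117, 141, 183]

Pooled cuts: [1, 2, 11, 24, 28, 38, 46, 59, 81, 93, 103, 114, 117, 131, 141, 151, 157, 172, 176, 183, 190, 201, 213, 221, 229, 258, 267]

Fragment lengths:
  1→2: 1 bp
  2→11: 9 bp
  11→24: 13 bp
  24→28: 4 bp
  28→38: 10 bp
  38→46: 8 bp
  46→59: 13 bp
  59→81: 22 bp
  81→93: 12 bp
  93→103: 10 bp
  103→114: 11 bp
  114→117: 3 bp
  117→131: 14 bp
  131→141: 10 bp
  141→151: 10 bp
  151→157: 6 bp
  157→172: 15 bp
  172→176: 4 bp
  176→183: 7 bp
  183→190: 7 bp
  190→201: 11 bp
  201→213: 12 bp
  213→221: 8 bp
  221→229: 8 bp
  229→258: 29 bp
  258→267: 9 bp
  267→1 (wrap): 277-267+1 = 11 bp

[1,3,4,4,6,7,7,8,8,8,9,9,10,10,10,10,11,11,11,12,12,13,13,14,15,22,29]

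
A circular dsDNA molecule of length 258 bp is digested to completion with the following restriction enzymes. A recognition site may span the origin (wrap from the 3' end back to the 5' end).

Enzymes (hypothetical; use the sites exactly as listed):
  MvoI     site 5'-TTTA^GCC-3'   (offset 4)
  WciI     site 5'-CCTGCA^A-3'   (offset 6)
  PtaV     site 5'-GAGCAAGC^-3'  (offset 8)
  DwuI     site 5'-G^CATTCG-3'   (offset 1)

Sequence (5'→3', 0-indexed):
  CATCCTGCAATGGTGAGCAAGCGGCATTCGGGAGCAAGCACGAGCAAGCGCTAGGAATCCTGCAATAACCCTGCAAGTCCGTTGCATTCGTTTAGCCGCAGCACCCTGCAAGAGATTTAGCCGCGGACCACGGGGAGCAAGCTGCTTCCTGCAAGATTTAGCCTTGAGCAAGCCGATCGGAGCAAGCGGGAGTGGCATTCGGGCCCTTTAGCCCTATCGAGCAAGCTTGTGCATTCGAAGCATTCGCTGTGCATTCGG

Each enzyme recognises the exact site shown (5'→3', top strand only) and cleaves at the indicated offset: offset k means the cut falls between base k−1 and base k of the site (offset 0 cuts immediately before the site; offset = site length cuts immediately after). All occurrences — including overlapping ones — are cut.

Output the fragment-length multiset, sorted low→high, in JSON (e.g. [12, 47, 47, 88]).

[2,5,7,8,9,9,9,10,10,11,11,11,13,13,14,15,15,15,16,16,16,23]

Scan for sites:
  MvoI TTTAGCC/4: at [90, 115, 156, 206] ⇒ [94, 119, 160, 210]
  WciI CCTGCAA/6: at [3, 58, 69, 104, 147] ⇒ [9, 64, 75, 110, 153]
  PtaV GAGCAAGC/8: at [14, 31, 41, 134, 165, 179, 218] ⇒ [22, 39, 49, 142, 173, 187, 226]
  DwuI GCATTCG/1: at [23, 83, 194, 230, 239, 250] ⇒ [24, 84, 195, 231, 240, 251]

Pooled cuts: [9, 22, 24, 39, 49, 64, 75, 84, 94, 110, 119, 142, 153, 160, 173, 187, 195, 210, 226, 231, 240, 251]

Fragments:
  9→22: 13 bp
  22→24: 2 bp
  24→39: 15 bp
  39→49: 10 bp
  49→64: 15 bp
  64→75: 11 bp
  75→84: 9 bp
  84→94: 10 bp
  94→110: 16 bp
  110→119: 9 bp
  119→142: 23 bp
  142→153: 11 bp
  153→160: 7 bp
  160→173: 13 bp
  173→187: 14 bp
  187→195: 8 bp
  195→210: 15 bp
  210→226: 16 bp
  226→231: 5 bp
  231→240: 9 bp
  240→251: 11 bp
  251→9 (wrap): 258-251+9 = 16 bp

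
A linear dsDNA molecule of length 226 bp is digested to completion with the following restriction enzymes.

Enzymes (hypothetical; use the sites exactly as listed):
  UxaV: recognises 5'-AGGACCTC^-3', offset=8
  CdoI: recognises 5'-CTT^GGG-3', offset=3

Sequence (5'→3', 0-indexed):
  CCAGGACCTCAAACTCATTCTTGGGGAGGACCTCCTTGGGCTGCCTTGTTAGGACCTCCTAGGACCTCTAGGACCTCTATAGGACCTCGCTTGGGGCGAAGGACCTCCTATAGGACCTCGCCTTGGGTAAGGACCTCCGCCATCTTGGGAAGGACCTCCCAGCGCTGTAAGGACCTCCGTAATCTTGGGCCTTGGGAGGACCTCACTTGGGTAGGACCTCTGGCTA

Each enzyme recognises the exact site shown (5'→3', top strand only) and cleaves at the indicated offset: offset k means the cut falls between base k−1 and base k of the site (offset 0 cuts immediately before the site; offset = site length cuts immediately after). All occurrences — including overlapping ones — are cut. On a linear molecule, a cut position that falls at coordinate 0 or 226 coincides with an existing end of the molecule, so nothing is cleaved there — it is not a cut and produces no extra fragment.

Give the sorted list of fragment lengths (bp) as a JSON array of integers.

[3,4,4,5,6,7,9,9,9,10,10,11,11,12,12,12,12,12,13,15,19,21]

Scan for sites:
  UxaV AGGACCTC/8: at [2, 26, 50, 60, 69, 80, 99, 111, 129, 150, 169, 196, 212] ⇒ [10, 34, 58, 68, 77, 88, 107, 119, 137, 158, 177, 204, 220]
  CdoI CTTGGG/3: at [19, 34, 89, 121, 143, 183, 190, 205] ⇒ [22, 37, 92, 124, 146, 186, 193, 208]

Pooled cuts: [10, 22, 34, 37, 58, 68, 77, 88, 92, 107, 119, 124, 137, 146, 158, 177, 186, 193, 204, 208, 220]

Fragment lengths:
  [0,10): 10 bp
  [10,22): 12 bp
  [22,34): 12 bp
  [34,37): 3 bp
  [37,58): 21 bp
  [58,68): 10 bp
  [68,77): 9 bp
  [77,88): 11 bp
  [88,92): 4 bp
  [92,107): 15 bp
  [107,119): 12 bp
  [119,124): 5 bp
  [124,137): 13 bp
  [137,146): 9 bp
  [146,158): 12 bp
  [158,177): 19 bp
  [177,186): 9 bp
  [186,193): 7 bp
  [193,204): 11 bp
  [204,208): 4 bp
  [208,220): 12 bp
  [220,226): 6 bp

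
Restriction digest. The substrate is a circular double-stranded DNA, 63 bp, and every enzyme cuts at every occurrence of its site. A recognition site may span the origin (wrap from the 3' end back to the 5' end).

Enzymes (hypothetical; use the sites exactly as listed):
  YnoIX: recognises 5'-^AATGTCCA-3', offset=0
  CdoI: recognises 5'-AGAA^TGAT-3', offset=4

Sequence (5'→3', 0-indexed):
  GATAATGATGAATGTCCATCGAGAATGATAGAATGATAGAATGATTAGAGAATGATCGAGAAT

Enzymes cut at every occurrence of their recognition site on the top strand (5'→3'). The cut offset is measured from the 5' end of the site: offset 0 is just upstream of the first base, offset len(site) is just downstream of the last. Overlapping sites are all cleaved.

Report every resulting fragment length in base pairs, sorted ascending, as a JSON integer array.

Site scan:
  YnoIX (AATGTCCA, off=0): starts [10] → cuts [10]
  CdoI (AGAATGAT, off=4): starts [21, 29, 37, 48, 58] → cuts [25, 33, 41, 52, 62]

All cut coordinates (distinct, sorted): [10, 25, 33, 41, 52, 62]

Fragments:
  10→25: 15 bp
  25→33: 8 bp
  33→41: 8 bp
  41→52: 11 bp
  52→62: 10 bp
  62→10 (wrap): 63-62+10 = 11 bp

[8,8,10,11,11,15]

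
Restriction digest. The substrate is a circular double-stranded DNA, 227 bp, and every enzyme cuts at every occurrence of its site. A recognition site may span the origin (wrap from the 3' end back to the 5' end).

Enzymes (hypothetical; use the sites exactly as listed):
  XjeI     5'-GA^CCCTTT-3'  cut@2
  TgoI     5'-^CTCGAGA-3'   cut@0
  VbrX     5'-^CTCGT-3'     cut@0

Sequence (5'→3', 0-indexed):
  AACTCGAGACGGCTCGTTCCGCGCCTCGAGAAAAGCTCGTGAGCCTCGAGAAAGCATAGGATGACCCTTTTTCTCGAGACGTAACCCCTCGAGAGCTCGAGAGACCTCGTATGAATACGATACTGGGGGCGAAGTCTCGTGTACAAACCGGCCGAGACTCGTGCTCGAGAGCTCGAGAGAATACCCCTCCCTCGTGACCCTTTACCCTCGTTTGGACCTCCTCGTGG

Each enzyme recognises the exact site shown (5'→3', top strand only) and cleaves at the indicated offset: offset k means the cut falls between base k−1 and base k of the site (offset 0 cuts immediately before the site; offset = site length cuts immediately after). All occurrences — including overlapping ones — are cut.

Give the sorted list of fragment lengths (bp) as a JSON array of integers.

Site scan:
  XjeI GACCCTTT/2: at [62, 195] ⇒ [64, 197]
  TgoI CTCGAGA/0: at [2, 24, 44, 72, 87, 95, 163, 171] ⇒ [2, 24, 44, 72, 87, 95, 163, 171]
  VbrX CTCGT/0: at [12, 35, 105, 135, 157, 190, 206, 220] ⇒ [12, 35, 105, 135, 157, 190, 206, 220]

All cut coordinates (distinct, sorted): [2, 12, 24, 35, 44, 64, 72, 87, 95, 105, 135, 157, 163, 171, 190, 197, 206, 220]

Fragment lengths:
  2→12: 10 bp
  12→24: 12 bp
  24→35: 11 bp
  35→44: 9 bp
  44→64: 20 bp
  64→72: 8 bp
  72→87: 15 bp
  87→95: 8 bp
  95→105: 10 bp
  105→135: 30 bp
  135→157: 22 bp
  157→163: 6 bp
  163→171: 8 bp
  171→190: 19 bp
  190→197: 7 bp
  197→206: 9 bp
  206→220: 14 bp
  220→2 (wrap): 227-220+2 = 9 bp

[6,7,8,8,8,9,9,9,10,10,11,12,14,15,19,20,22,30]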